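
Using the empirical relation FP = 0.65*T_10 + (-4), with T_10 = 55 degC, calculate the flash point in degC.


FP = 0.65 * 55 + (-4) = 31.75

31.75 degC


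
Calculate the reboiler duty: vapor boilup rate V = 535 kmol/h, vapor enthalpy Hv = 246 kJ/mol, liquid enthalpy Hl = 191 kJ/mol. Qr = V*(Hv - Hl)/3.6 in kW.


Qr = 535 * (246 - 191) / 3.6 = 535 * 55 / 3.6 = 8174

8174 kW


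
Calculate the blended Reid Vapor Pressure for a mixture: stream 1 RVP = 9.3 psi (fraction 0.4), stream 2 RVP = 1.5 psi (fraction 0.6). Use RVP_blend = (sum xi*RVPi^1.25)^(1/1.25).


Chevron index: RVP_blend = (sum xi*RVPi^1.25)^(1/1.25)
RVP^1.25 terms: 0.4 * 9.3^1.25 + 0.6 * 1.5^1.25 = 7.49228
RVP_blend = 7.49228^(1/1.25) = 5.008

5.008 psi


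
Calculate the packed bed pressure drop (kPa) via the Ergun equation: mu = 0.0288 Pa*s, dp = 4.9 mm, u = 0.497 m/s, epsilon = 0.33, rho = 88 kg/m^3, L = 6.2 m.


dp = 4.9 mm = 0.0049 m
Viscous term = 150*0.0288*0.497*(1-0.33)^2 / (0.0049^2*0.33^3) = 1117010
Inertial term = 1.75*88*0.497^2*(1-0.33) / (0.0049*0.33^3) = 144734
dP/L = 1117010 + 144734 = 1261740 Pa/m
dP = 1261740 * 6.2 / 1000 = 7823 kPa

7823 kPa


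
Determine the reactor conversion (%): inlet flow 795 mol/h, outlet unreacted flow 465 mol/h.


X = (F_in - F_out) / F_in * 100
Moles reacted = 795 - 465 = 330
X = 330 / 795 * 100
= 0.4151 * 100
= 41.51 %

41.51 %


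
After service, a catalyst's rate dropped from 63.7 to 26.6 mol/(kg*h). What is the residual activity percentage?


Activity (%) = (rate_used / rate_fresh) * 100
rate_used = 26.6, rate_fresh = 63.7
= (26.6 / 63.7) * 100
= 0.4176 * 100 = 41.76

41.76 %


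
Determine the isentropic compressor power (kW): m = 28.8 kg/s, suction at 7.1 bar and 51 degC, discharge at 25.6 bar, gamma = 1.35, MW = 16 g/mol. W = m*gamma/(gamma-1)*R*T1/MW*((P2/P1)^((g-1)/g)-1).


Isentropic work: W = m*(gamma/(gamma-1))*(R*T1/MW)*((P2/P1)^((gamma-1)/gamma) - 1)
T1 = 51 + 273.15 = 324.15 K
Pressure ratio = 25.6 / 7.1 = 3.60563
Exponent = (1.35 - 1)/1.35 = 0.259259
(P2/P1)^exp - 1 = 3.60563^0.259259 - 1 = 0.394448
W = 28.8 * 1.35 / 0.35 * 8.314 * 324.15 / 16 * 0.394448 = 7380

7380 kW


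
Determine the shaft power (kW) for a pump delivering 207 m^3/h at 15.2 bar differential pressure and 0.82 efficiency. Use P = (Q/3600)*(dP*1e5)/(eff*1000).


Q = 207 / 3600 = 0.0575 m^3/s
P = 0.0575 * (15.2 * 1e5) / 0.82 / 1000 = 106.6

106.6 kW


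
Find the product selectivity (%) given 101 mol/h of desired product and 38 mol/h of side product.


Selectivity = desired / (desired + undesired) * 100
Total products = 101 + 38 = 139 mol/h
S = 101 / 139 * 100
= 0.7266 * 100
= 72.66 %

72.66 %


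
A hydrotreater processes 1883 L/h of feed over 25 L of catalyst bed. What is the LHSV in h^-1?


LHSV = volumetric feed rate / catalyst volume
= 1883 L/h / 25 L
= 75.32 h^-1

75.32 h^-1


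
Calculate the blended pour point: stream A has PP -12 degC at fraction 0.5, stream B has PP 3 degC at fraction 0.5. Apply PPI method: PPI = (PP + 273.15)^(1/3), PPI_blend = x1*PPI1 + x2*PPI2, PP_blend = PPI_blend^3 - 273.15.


PPI_1 = (-12 + 273.15)^(1/3) = 6.391901
PPI_2 = (3 + 273.15)^(1/3) = 6.512009
PPI_blend = 0.5 * 6.391901 + 0.5 * 6.512009 = 6.451955
PP_blend = 6.451955^3 - 273.15 = 268.5802 - 273.15 = -4.57

-4.57 degC


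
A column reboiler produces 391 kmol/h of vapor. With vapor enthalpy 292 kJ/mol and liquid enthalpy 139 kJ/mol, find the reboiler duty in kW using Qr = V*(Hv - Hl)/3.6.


Qr = 391 * (292 - 139) / 3.6 = 391 * 153 / 3.6 = 16620

16620 kW


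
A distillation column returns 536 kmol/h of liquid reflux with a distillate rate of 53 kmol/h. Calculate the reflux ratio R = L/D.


Reflux ratio definition: R = L / D (liquid returned / distillate withdrawn)
L = 536 kmol/h, D = 53 kmol/h
R = 536 / 53 = 10.11

10.11


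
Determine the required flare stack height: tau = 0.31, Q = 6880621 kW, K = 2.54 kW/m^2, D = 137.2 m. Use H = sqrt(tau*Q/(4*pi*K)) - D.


tau*Q/(4*pi*K) = 0.31 * 6880621 / (4 * pi * 2.54) = 66826
sqrt(66826) = 258.507
H = 258.507 - 137.2 = 121.3

121.3 m


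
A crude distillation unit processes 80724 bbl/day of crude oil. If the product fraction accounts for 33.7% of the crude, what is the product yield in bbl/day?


Crude throughput = 80724 bbl/day
Fraction yield = 33.7%
yield = throughput * fraction / 100
yield = 80724 * 33.7 / 100 = 27203.988

27203.988 bbl/day


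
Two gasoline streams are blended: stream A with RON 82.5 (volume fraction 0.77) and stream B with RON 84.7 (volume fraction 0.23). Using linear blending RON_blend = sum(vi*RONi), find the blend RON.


Linear blending: RON_blend = sum(vi * RONi)
Contribution 1: 0.77 * 82.5 = 63.525
Contribution 2: 0.23 * 84.7 = 19.481
RON_blend = 63.525 + 19.481 = 83.006

83.006


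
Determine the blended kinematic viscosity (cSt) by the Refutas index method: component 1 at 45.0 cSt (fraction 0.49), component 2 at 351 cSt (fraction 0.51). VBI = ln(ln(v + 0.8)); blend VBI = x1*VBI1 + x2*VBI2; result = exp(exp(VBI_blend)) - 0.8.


Refutas method: VBN_i = 14.534*ln(ln(visc_i + 0.8)) + 10.975, blended linearly by mass fraction; since VBN is linear in VBI_i = ln(ln(visc_i + 0.8)) and the fractions sum to 1, blend VBI directly: visc = exp(exp(VBI_blend)) - 0.8
VBI_1 = ln(ln(45.0 + 0.8)) = 1.34137
VBI_2 = ln(ln(351 + 0.8)) = 1.76867
VBI_blend = 0.49 * 1.34137 + 0.51 * 1.76867 = 1.55929
visc_blend = exp(exp(1.55929)) - 0.8 = 115.4

115.4 cSt


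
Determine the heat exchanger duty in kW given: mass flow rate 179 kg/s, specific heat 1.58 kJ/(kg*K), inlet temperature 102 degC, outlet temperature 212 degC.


Q = m_dot * cp * delta_T
delta_T = 212 - 102 = 110 K
Q = 179 * 1.58 * 110
= 282.82 * 110
= 31110.2 kW

31110.2 kW


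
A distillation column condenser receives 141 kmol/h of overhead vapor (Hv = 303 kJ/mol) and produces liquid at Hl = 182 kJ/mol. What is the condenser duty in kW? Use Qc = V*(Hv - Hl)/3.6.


Qc = 141 * (303 - 182) / 3.6 = 141 * 121 / 3.6 = 4739

4739 kW


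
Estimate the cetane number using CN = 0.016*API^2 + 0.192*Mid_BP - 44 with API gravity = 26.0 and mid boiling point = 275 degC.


CN = 0.016 * 26.0^2 + 0.192 * 275 - 44
CN = 10.816 + 52.8 - 44 = 19.616

19.616


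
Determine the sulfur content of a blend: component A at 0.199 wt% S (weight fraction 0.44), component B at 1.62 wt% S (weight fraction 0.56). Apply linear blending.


Linear sulfur blending: S_blend = x1*S1 + x2*S2
Contribution 1: 0.44 * 0.199 = 0.08756 wt%
Contribution 2: 0.56 * 1.62 = 0.9072 wt%
S_blend = 0.08756 + 0.9072 = 0.99476

0.99476 wt%


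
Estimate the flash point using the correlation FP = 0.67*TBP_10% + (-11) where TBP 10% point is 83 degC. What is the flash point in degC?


FP = 0.67 * 83 + (-11) = 44.61

44.61 degC


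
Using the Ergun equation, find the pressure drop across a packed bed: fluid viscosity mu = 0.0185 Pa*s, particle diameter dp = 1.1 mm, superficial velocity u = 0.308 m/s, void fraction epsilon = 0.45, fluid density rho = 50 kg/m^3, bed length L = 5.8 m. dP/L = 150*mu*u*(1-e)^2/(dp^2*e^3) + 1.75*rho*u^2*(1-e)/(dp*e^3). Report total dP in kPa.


dp = 1.1 mm = 0.0011 m
Viscous term = 150*0.0185*0.308*(1-0.45)^2 / (0.0011^2*0.45^3) = 2344860
Inertial term = 1.75*50*0.308^2*(1-0.45) / (0.0011*0.45^3) = 45545.1
dP/L = 2344860 + 45545.1 = 2390410 Pa/m
dP = 2390410 * 5.8 / 1000 = 13860 kPa

13860 kPa


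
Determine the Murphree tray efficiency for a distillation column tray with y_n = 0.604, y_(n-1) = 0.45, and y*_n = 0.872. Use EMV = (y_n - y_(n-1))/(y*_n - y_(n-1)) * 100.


Murphree vapor efficiency: EMV = (y_n - y_(n-1)) / (y*_n - y_(n-1)) * 100
EMV = (0.604 - 0.45) / (0.872 - 0.45) * 100 = 0.154 / 0.422 * 100 = 36.49

36.49 %


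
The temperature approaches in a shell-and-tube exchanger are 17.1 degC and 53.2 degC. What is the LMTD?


LMTD = (dT1 - dT2) / ln(dT1/dT2)
= (17.1 - 53.2) / ln(17.1 / 53.2) = -36.1 / -1.13498 = 31.81

31.81 degC


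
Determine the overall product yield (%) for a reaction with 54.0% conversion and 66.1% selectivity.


Overall yield = conversion (%) * selectivity (%) / 100
Conversion = 54.0%, Selectivity = 66.1%
Y = 54.0 * 66.1 / 100
= 35.694 %

35.694 %


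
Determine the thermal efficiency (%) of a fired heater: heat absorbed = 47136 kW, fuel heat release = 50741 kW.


Furnace efficiency = Q_absorbed / Q_fuel * 100
= 47136 / 50741 * 100 = 92.90

92.90 %


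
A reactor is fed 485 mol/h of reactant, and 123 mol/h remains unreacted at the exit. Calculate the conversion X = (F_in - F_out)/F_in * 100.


X = (F_in - F_out) / F_in * 100
Moles reacted = 485 - 123 = 362
X = 362 / 485 * 100
= 0.7464 * 100
= 74.64 %

74.64 %


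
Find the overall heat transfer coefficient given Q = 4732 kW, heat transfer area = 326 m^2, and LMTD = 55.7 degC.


From Q = U*A*LMTD, U = Q / (A * LMTD)
U = 4732 / (326 * 55.7) = 4732 / 18158.2 = 0.2606

0.2606 kW/(m^2*K)


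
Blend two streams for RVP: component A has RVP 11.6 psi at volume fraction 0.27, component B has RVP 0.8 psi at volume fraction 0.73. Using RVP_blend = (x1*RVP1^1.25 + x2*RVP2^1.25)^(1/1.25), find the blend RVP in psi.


Chevron index: RVP_blend = (sum xi*RVPi^1.25)^(1/1.25)
RVP^1.25 terms: 0.27 * 11.6^1.25 + 0.73 * 0.8^1.25 = 6.33243
RVP_blend = 6.33243^(1/1.25) = 4.378

4.378 psi


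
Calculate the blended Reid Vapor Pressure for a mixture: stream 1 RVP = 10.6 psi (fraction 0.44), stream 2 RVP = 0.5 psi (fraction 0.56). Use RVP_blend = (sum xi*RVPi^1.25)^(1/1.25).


Chevron index: RVP_blend = (sum xi*RVPi^1.25)^(1/1.25)
RVP^1.25 terms: 0.44 * 10.6^1.25 + 0.56 * 0.5^1.25 = 8.65105
RVP_blend = 8.65105^(1/1.25) = 5.619

5.619 psi


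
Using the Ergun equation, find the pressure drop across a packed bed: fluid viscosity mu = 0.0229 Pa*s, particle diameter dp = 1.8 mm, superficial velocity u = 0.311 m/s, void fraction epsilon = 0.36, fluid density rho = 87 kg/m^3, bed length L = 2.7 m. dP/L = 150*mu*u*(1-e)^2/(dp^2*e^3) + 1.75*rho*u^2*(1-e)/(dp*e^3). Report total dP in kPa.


dp = 1.8 mm = 0.0018 m
Viscous term = 150*0.0229*0.311*(1-0.36)^2 / (0.0018^2*0.36^3) = 2894640
Inertial term = 1.75*87*0.311^2*(1-0.36) / (0.0018*0.36^3) = 112222
dP/L = 2894640 + 112222 = 3006860 Pa/m
dP = 3006860 * 2.7 / 1000 = 8119 kPa

8119 kPa


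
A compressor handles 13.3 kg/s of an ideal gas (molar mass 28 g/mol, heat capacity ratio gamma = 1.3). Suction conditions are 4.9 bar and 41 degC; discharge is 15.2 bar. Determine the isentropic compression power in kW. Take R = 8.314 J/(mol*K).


Isentropic work: W = m*(gamma/(gamma-1))*(R*T1/MW)*((P2/P1)^((gamma-1)/gamma) - 1)
T1 = 41 + 273.15 = 314.15 K
Pressure ratio = 15.2 / 4.9 = 3.10204
Exponent = (1.3 - 1)/1.3 = 0.230769
(P2/P1)^exp - 1 = 3.10204^0.230769 - 1 = 0.298545
W = 13.3 * 1.3 / 0.3 * 8.314 * 314.15 / 28 * 0.298545 = 1605

1605 kW


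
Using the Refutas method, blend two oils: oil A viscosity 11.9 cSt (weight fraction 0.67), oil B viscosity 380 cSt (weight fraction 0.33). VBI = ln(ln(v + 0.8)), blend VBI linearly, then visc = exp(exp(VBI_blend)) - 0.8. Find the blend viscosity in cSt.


Refutas method: VBN_i = 14.534*ln(ln(visc_i + 0.8)) + 10.975, blended linearly by mass fraction; since VBN is linear in VBI_i = ln(ln(visc_i + 0.8)) and the fractions sum to 1, blend VBI directly: visc = exp(exp(VBI_blend)) - 0.8
VBI_1 = ln(ln(11.9 + 0.8)) = 0.932795
VBI_2 = ln(ln(380 + 0.8)) = 1.78209
VBI_blend = 0.67 * 0.932795 + 0.33 * 1.78209 = 1.21306
visc_blend = exp(exp(1.21306)) - 0.8 = 28.10

28.10 cSt


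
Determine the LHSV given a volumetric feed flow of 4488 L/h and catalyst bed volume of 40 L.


LHSV = volumetric feed rate / catalyst volume
= 4488 L/h / 40 L
= 112.2 h^-1

112.2 h^-1


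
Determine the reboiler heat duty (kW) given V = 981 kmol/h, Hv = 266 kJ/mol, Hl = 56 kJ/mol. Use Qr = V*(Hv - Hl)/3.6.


Qr = 981 * (266 - 56) / 3.6 = 981 * 210 / 3.6 = 57220

57220 kW


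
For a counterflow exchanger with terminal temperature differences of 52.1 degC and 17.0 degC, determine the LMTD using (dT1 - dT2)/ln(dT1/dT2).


LMTD = (dT1 - dT2) / ln(dT1/dT2)
= (52.1 - 17.0) / ln(52.1 / 17.0) = 35.1 / 1.11995 = 31.34

31.34 degC


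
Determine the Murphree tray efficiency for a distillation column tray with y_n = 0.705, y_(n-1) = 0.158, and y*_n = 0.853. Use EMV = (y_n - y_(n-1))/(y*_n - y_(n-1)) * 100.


Murphree vapor efficiency: EMV = (y_n - y_(n-1)) / (y*_n - y_(n-1)) * 100
EMV = (0.705 - 0.158) / (0.853 - 0.158) * 100 = 0.547 / 0.695 * 100 = 78.71

78.71 %


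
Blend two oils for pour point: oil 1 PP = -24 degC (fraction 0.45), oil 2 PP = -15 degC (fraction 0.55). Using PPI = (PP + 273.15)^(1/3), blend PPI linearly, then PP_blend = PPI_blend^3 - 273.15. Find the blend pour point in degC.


PPI_1 = (-24 + 273.15)^(1/3) = 6.292458
PPI_2 = (-15 + 273.15)^(1/3) = 6.36733
PPI_blend = 0.45 * 6.292458 + 0.55 * 6.36733 = 6.333638
PP_blend = 6.333638^3 - 273.15 = 254.0737 - 273.15 = -19.08

-19.08 degC


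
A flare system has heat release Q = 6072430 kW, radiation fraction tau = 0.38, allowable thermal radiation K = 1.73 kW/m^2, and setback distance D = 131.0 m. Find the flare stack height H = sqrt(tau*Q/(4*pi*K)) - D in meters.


tau*Q/(4*pi*K) = 0.38 * 6072430 / (4 * pi * 1.73) = 106143
sqrt(106143) = 325.796
H = 325.796 - 131.0 = 194.8

194.8 m


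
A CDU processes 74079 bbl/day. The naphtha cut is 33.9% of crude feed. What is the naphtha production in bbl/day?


Crude throughput = 74079 bbl/day
Fraction yield = 33.9%
yield = throughput * fraction / 100
yield = 74079 * 33.9 / 100 = 25112.781

25112.781 bbl/day


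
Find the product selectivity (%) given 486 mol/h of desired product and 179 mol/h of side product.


Selectivity = desired / (desired + undesired) * 100
Total products = 486 + 179 = 665 mol/h
S = 486 / 665 * 100
= 0.7308 * 100
= 73.08 %

73.08 %


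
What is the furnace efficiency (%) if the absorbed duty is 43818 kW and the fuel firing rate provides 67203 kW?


Furnace efficiency = Q_absorbed / Q_fuel * 100
= 43818 / 67203 * 100 = 65.20

65.20 %


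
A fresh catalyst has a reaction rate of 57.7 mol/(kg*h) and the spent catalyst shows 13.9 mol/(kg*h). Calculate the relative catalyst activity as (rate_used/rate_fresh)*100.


Activity (%) = (rate_used / rate_fresh) * 100
rate_used = 13.9, rate_fresh = 57.7
= (13.9 / 57.7) * 100
= 0.2409 * 100 = 24.09

24.09 %


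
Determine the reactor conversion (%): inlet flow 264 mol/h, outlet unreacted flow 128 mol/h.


X = (F_in - F_out) / F_in * 100
Moles reacted = 264 - 128 = 136
X = 136 / 264 * 100
= 0.5152 * 100
= 51.52 %

51.52 %


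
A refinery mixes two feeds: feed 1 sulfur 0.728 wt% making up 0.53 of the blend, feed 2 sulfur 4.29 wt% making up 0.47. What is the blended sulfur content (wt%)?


Linear sulfur blending: S_blend = x1*S1 + x2*S2
Contribution 1: 0.53 * 0.728 = 0.38584 wt%
Contribution 2: 0.47 * 4.29 = 2.0163 wt%
S_blend = 0.38584 + 2.0163 = 2.40214

2.40214 wt%


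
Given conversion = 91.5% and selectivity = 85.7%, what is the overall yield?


Overall yield = conversion (%) * selectivity (%) / 100
Conversion = 91.5%, Selectivity = 85.7%
Y = 91.5 * 85.7 / 100
= 78.4155 %

78.4155 %


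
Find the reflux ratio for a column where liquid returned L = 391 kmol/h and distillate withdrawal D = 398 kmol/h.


Reflux ratio definition: R = L / D (liquid returned / distillate withdrawn)
L = 391 kmol/h, D = 398 kmol/h
R = 391 / 398 = 0.9824

0.9824


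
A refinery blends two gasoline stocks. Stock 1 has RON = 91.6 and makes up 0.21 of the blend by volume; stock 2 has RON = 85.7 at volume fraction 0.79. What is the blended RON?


Linear blending: RON_blend = sum(vi * RONi)
Contribution 1: 0.21 * 91.6 = 19.236
Contribution 2: 0.79 * 85.7 = 67.703
RON_blend = 19.236 + 67.703 = 86.939

86.939


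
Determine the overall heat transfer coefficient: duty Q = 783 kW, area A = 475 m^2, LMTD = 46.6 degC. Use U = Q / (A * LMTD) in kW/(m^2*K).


From Q = U*A*LMTD, U = Q / (A * LMTD)
U = 783 / (475 * 46.6) = 783 / 22135 = 0.03537

0.03537 kW/(m^2*K)


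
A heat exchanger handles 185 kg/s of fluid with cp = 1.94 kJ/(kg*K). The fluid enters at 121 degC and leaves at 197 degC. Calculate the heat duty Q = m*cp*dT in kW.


Q = m_dot * cp * delta_T
delta_T = 197 - 121 = 76 K
Q = 185 * 1.94 * 76
= 358.9 * 76
= 27276.4 kW

27276.4 kW


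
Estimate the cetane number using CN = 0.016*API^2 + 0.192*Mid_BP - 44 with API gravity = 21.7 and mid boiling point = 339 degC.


CN = 0.016 * 21.7^2 + 0.192 * 339 - 44
CN = 7.53424 + 65.088 - 44 = 28.62224

28.62224


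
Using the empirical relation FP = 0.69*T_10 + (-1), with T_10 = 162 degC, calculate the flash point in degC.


FP = 0.69 * 162 + (-1) = 110.78

110.78 degC


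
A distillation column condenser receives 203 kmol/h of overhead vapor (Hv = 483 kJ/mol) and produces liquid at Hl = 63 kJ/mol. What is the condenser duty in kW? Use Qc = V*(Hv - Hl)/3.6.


Qc = 203 * (483 - 63) / 3.6 = 203 * 420 / 3.6 = 23680

23680 kW


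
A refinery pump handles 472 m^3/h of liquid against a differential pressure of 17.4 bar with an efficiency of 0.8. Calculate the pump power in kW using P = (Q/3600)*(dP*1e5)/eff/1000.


Q = 472 / 3600 = 0.131111 m^3/s
P = 0.131111 * (17.4 * 1e5) / 0.8 / 1000 = 285.2

285.2 kW


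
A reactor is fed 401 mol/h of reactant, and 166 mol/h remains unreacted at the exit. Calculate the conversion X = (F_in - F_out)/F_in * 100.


X = (F_in - F_out) / F_in * 100
Moles reacted = 401 - 166 = 235
X = 235 / 401 * 100
= 0.5860 * 100
= 58.60 %

58.60 %


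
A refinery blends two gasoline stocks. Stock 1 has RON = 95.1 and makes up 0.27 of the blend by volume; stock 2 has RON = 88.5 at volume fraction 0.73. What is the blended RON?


Linear blending: RON_blend = sum(vi * RONi)
Contribution 1: 0.27 * 95.1 = 25.677
Contribution 2: 0.73 * 88.5 = 64.605
RON_blend = 25.677 + 64.605 = 90.282

90.282


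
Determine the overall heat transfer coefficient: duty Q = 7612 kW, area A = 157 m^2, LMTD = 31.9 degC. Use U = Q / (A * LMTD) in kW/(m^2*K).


From Q = U*A*LMTD, U = Q / (A * LMTD)
U = 7612 / (157 * 31.9) = 7612 / 5008.3 = 1.520

1.520 kW/(m^2*K)


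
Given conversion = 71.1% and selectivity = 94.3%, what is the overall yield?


Overall yield = conversion (%) * selectivity (%) / 100
Conversion = 71.1%, Selectivity = 94.3%
Y = 71.1 * 94.3 / 100
= 67.0473 %

67.0473 %


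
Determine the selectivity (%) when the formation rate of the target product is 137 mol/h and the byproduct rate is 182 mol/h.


Selectivity = desired / (desired + undesired) * 100
Total products = 137 + 182 = 319 mol/h
S = 137 / 319 * 100
= 0.4295 * 100
= 42.95 %

42.95 %


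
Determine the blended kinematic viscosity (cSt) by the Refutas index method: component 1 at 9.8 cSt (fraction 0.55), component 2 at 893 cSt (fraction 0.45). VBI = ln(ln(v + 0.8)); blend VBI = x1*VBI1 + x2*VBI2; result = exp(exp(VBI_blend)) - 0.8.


Refutas method: VBN_i = 14.534*ln(ln(visc_i + 0.8)) + 10.975, blended linearly by mass fraction; since VBN is linear in VBI_i = ln(ln(visc_i + 0.8)) and the fractions sum to 1, blend VBI directly: visc = exp(exp(VBI_blend)) - 0.8
VBI_1 = ln(ln(9.8 + 0.8)) = 0.859023
VBI_2 = ln(ln(893 + 0.8)) = 1.91626
VBI_blend = 0.55 * 0.859023 + 0.45 * 1.91626 = 1.33478
visc_blend = exp(exp(1.33478)) - 0.8 = 43.86

43.86 cSt


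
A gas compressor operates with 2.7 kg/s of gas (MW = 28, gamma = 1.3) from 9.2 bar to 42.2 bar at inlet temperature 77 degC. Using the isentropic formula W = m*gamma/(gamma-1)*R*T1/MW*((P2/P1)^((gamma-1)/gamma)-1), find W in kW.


Isentropic work: W = m*(gamma/(gamma-1))*(R*T1/MW)*((P2/P1)^((gamma-1)/gamma) - 1)
T1 = 77 + 273.15 = 350.15 K
Pressure ratio = 42.2 / 9.2 = 4.58696
Exponent = (1.3 - 1)/1.3 = 0.230769
(P2/P1)^exp - 1 = 4.58696^0.230769 - 1 = 0.421214
W = 2.7 * 1.3 / 0.3 * 8.314 * 350.15 / 28 * 0.421214 = 512.4

512.4 kW


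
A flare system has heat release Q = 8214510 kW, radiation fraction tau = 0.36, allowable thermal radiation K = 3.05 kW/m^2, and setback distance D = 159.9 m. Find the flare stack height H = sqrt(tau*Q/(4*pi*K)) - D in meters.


tau*Q/(4*pi*K) = 0.36 * 8214510 / (4 * pi * 3.05) = 77156.8
sqrt(77156.8) = 277.771
H = 277.771 - 159.9 = 117.9

117.9 m


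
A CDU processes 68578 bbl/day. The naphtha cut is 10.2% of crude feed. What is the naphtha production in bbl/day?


Crude throughput = 68578 bbl/day
Fraction yield = 10.2%
yield = throughput * fraction / 100
yield = 68578 * 10.2 / 100 = 6994.956

6994.956 bbl/day


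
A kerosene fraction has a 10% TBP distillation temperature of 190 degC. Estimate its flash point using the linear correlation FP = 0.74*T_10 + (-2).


FP = 0.74 * 190 + (-2) = 138.6

138.6 degC


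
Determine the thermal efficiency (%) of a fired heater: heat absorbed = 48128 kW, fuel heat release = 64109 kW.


Furnace efficiency = Q_absorbed / Q_fuel * 100
= 48128 / 64109 * 100 = 75.07

75.07 %


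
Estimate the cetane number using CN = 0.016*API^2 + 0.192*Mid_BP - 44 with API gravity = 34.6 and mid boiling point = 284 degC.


CN = 0.016 * 34.6^2 + 0.192 * 284 - 44
CN = 19.15456 + 54.528 - 44 = 29.68256

29.68256


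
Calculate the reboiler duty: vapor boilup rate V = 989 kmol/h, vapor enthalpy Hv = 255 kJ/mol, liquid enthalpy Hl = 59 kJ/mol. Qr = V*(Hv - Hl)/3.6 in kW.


Qr = 989 * (255 - 59) / 3.6 = 989 * 196 / 3.6 = 53850

53850 kW


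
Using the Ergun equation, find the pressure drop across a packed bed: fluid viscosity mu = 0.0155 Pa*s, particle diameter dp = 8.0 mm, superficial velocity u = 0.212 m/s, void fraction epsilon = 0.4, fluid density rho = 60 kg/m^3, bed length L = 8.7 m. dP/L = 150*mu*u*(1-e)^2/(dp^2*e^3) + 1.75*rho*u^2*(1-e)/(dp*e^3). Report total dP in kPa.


dp = 8.0 mm = 0.008 m
Viscous term = 150*0.0155*0.212*(1-0.4)^2 / (0.008^2*0.4^3) = 43321.3
Inertial term = 1.75*60*0.212^2*(1-0.4) / (0.008*0.4^3) = 5530.22
dP/L = 43321.3 + 5530.22 = 48851.5 Pa/m
dP = 48851.5 * 8.7 / 1000 = 425.0 kPa

425.0 kPa


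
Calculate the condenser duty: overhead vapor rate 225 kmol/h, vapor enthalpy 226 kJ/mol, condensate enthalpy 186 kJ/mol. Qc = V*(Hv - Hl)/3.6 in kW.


Qc = 225 * (226 - 186) / 3.6 = 225 * 40 / 3.6 = 2500

2500 kW


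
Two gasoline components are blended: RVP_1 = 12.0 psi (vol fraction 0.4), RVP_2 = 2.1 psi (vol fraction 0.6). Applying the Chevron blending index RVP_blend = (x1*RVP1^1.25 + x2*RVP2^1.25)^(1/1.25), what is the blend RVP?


Chevron index: RVP_blend = (sum xi*RVPi^1.25)^(1/1.25)
RVP^1.25 terms: 0.4 * 12.0^1.25 + 0.6 * 2.1^1.25 = 10.4506
RVP_blend = 10.4506^(1/1.25) = 6.536

6.536 psi


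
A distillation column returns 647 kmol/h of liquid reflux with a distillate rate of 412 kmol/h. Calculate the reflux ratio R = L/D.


Reflux ratio definition: R = L / D (liquid returned / distillate withdrawn)
L = 647 kmol/h, D = 412 kmol/h
R = 647 / 412 = 1.570

1.570


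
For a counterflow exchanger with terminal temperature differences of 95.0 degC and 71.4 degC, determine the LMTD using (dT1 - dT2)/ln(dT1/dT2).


LMTD = (dT1 - dT2) / ln(dT1/dT2)
= (95.0 - 71.4) / ln(95.0 / 71.4) = 23.6 / 0.285579 = 82.64

82.64 degC


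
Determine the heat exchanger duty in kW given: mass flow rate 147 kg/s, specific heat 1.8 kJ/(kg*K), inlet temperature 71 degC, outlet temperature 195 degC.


Q = m_dot * cp * delta_T
delta_T = 195 - 71 = 124 K
Q = 147 * 1.8 * 124
= 264.6 * 124
= 32810.4 kW

32810.4 kW


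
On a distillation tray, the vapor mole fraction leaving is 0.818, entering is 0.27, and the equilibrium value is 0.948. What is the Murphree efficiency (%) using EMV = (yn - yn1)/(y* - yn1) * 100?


Murphree vapor efficiency: EMV = (y_n - y_(n-1)) / (y*_n - y_(n-1)) * 100
EMV = (0.818 - 0.27) / (0.948 - 0.27) * 100 = 0.548 / 0.678 * 100 = 80.83

80.83 %


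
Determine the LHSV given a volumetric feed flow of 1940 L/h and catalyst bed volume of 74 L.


LHSV = volumetric feed rate / catalyst volume
= 1940 L/h / 74 L
= 26.22 h^-1

26.22 h^-1


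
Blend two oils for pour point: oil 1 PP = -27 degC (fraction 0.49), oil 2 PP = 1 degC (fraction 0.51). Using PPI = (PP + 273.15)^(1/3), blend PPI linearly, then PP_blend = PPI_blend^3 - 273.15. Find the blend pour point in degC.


PPI_1 = (-27 + 273.15)^(1/3) = 6.2671
PPI_2 = (1 + 273.15)^(1/3) = 6.49625
PPI_blend = 0.49 * 6.2671 + 0.51 * 6.49625 = 6.383966
PP_blend = 6.383966^3 - 273.15 = 260.1787 - 273.15 = -12.97

-12.97 degC


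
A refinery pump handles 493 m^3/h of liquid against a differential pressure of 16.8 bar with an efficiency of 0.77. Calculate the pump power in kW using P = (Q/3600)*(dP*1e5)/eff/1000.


Q = 493 / 3600 = 0.136944 m^3/s
P = 0.136944 * (16.8 * 1e5) / 0.77 / 1000 = 298.8

298.8 kW


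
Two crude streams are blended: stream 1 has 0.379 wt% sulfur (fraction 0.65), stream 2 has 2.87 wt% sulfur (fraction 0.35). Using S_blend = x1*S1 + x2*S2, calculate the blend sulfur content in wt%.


Linear sulfur blending: S_blend = x1*S1 + x2*S2
Contribution 1: 0.65 * 0.379 = 0.24635 wt%
Contribution 2: 0.35 * 2.87 = 1.0045 wt%
S_blend = 0.24635 + 1.0045 = 1.25085

1.25085 wt%


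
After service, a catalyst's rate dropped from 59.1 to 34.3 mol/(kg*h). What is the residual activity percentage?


Activity (%) = (rate_used / rate_fresh) * 100
rate_used = 34.3, rate_fresh = 59.1
= (34.3 / 59.1) * 100
= 0.5804 * 100 = 58.04

58.04 %


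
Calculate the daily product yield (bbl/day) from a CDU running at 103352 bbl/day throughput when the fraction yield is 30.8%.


Crude throughput = 103352 bbl/day
Fraction yield = 30.8%
yield = throughput * fraction / 100
yield = 103352 * 30.8 / 100 = 31832.416

31832.416 bbl/day


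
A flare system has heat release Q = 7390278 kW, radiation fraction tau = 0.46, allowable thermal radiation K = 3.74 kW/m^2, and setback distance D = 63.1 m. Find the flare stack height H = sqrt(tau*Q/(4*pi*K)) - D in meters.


tau*Q/(4*pi*K) = 0.46 * 7390278 / (4 * pi * 3.74) = 72333.1
sqrt(72333.1) = 268.948
H = 268.948 - 63.1 = 205.8

205.8 m


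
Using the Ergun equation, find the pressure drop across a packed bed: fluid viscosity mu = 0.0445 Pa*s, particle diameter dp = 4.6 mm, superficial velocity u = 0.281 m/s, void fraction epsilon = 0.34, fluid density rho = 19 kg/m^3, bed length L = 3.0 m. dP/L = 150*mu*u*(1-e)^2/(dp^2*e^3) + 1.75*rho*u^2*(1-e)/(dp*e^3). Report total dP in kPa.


dp = 4.6 mm = 0.0046 m
Viscous term = 150*0.0445*0.281*(1-0.34)^2 / (0.0046^2*0.34^3) = 982411
Inertial term = 1.75*19*0.281^2*(1-0.34) / (0.0046*0.34^3) = 9584.15
dP/L = 982411 + 9584.15 = 991995 Pa/m
dP = 991995 * 3.0 / 1000 = 2976 kPa

2976 kPa


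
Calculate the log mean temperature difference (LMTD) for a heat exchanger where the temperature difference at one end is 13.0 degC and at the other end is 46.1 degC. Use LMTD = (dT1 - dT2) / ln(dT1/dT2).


LMTD = (dT1 - dT2) / ln(dT1/dT2)
= (13.0 - 46.1) / ln(13.0 / 46.1) = -33.1 / -1.26586 = 26.15

26.15 degC


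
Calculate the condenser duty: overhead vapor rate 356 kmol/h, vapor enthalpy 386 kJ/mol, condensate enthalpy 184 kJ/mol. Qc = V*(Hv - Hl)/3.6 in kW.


Qc = 356 * (386 - 184) / 3.6 = 356 * 202 / 3.6 = 19980

19980 kW


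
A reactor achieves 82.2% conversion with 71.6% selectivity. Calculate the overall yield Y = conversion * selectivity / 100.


Overall yield = conversion (%) * selectivity (%) / 100
Conversion = 82.2%, Selectivity = 71.6%
Y = 82.2 * 71.6 / 100
= 58.8552 %

58.8552 %


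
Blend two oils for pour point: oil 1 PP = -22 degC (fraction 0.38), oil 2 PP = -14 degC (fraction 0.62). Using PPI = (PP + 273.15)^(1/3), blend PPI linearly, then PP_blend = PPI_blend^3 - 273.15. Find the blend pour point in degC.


PPI_1 = (-22 + 273.15)^(1/3) = 6.30925
PPI_2 = (-14 + 273.15)^(1/3) = 6.375541
PPI_blend = 0.38 * 6.30925 + 0.62 * 6.375541 = 6.35035
PP_blend = 6.35035^3 - 273.15 = 256.0902 - 273.15 = -17.06

-17.06 degC


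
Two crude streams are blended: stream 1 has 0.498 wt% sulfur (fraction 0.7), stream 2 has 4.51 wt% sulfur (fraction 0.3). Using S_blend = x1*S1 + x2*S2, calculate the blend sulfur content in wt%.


Linear sulfur blending: S_blend = x1*S1 + x2*S2
Contribution 1: 0.7 * 0.498 = 0.3486 wt%
Contribution 2: 0.3 * 4.51 = 1.353 wt%
S_blend = 0.3486 + 1.353 = 1.7016

1.7016 wt%


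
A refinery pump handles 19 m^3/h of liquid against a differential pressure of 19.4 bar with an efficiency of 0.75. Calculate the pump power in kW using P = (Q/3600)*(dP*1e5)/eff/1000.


Q = 19 / 3600 = 0.00527778 m^3/s
P = 0.00527778 * (19.4 * 1e5) / 0.75 / 1000 = 13.65

13.65 kW


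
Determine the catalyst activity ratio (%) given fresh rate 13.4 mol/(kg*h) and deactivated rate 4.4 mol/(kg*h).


Activity (%) = (rate_used / rate_fresh) * 100
rate_used = 4.4, rate_fresh = 13.4
= (4.4 / 13.4) * 100
= 0.3284 * 100 = 32.84

32.84 %


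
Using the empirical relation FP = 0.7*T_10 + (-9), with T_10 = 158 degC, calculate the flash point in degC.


FP = 0.7 * 158 + (-9) = 101.6

101.6 degC


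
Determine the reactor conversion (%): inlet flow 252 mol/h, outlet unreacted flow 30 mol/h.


X = (F_in - F_out) / F_in * 100
Moles reacted = 252 - 30 = 222
X = 222 / 252 * 100
= 0.8810 * 100
= 88.10 %

88.10 %


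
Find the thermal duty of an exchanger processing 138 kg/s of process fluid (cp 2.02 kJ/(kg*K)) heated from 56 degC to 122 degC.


Q = m_dot * cp * delta_T
delta_T = 122 - 56 = 66 K
Q = 138 * 2.02 * 66
= 278.76 * 66
= 18398.16 kW

18398.16 kW


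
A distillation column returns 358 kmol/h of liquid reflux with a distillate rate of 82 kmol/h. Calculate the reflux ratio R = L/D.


Reflux ratio definition: R = L / D (liquid returned / distillate withdrawn)
L = 358 kmol/h, D = 82 kmol/h
R = 358 / 82 = 4.366

4.366


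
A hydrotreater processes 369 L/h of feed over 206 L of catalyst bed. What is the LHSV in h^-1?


LHSV = volumetric feed rate / catalyst volume
= 369 L/h / 206 L
= 1.791 h^-1

1.791 h^-1


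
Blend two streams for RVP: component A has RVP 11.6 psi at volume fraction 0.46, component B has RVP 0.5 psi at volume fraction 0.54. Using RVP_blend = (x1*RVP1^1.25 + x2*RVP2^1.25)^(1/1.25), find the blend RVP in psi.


Chevron index: RVP_blend = (sum xi*RVPi^1.25)^(1/1.25)
RVP^1.25 terms: 0.46 * 11.6^1.25 + 0.54 * 0.5^1.25 = 10.0746
RVP_blend = 10.0746^(1/1.25) = 6.347

6.347 psi


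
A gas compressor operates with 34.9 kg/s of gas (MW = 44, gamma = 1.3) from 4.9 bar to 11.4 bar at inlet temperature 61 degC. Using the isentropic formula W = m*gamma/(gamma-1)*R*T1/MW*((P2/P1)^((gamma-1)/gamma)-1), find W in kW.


Isentropic work: W = m*(gamma/(gamma-1))*(R*T1/MW)*((P2/P1)^((gamma-1)/gamma) - 1)
T1 = 61 + 273.15 = 334.15 K
Pressure ratio = 11.4 / 4.9 = 2.32653
Exponent = (1.3 - 1)/1.3 = 0.230769
(P2/P1)^exp - 1 = 2.32653^0.230769 - 1 = 0.215136
W = 34.9 * 1.3 / 0.3 * 8.314 * 334.15 / 44 * 0.215136 = 2054

2054 kW


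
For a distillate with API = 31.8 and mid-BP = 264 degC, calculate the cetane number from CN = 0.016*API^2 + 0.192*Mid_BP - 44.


CN = 0.016 * 31.8^2 + 0.192 * 264 - 44
CN = 16.17984 + 50.688 - 44 = 22.86784

22.86784


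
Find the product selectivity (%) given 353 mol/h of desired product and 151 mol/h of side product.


Selectivity = desired / (desired + undesired) * 100
Total products = 353 + 151 = 504 mol/h
S = 353 / 504 * 100
= 0.7004 * 100
= 70.04 %

70.04 %


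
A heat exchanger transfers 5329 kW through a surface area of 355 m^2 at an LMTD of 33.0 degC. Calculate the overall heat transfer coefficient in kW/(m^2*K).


From Q = U*A*LMTD, U = Q / (A * LMTD)
U = 5329 / (355 * 33.0) = 5329 / 11715 = 0.4549

0.4549 kW/(m^2*K)


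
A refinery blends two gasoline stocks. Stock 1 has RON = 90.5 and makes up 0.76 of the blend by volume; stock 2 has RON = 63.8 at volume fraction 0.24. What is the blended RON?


Linear blending: RON_blend = sum(vi * RONi)
Contribution 1: 0.76 * 90.5 = 68.78
Contribution 2: 0.24 * 63.8 = 15.312
RON_blend = 68.78 + 15.312 = 84.092

84.092


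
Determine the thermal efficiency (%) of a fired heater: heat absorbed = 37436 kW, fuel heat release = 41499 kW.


Furnace efficiency = Q_absorbed / Q_fuel * 100
= 37436 / 41499 * 100 = 90.21

90.21 %


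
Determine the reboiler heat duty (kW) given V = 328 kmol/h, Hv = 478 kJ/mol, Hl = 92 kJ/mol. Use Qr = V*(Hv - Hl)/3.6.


Qr = 328 * (478 - 92) / 3.6 = 328 * 386 / 3.6 = 35170

35170 kW


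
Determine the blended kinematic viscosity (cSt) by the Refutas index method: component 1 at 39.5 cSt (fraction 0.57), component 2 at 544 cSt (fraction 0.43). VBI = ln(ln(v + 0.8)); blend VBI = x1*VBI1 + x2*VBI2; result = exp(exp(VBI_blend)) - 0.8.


Refutas method: VBN_i = 14.534*ln(ln(visc_i + 0.8)) + 10.975, blended linearly by mass fraction; since VBN is linear in VBI_i = ln(ln(visc_i + 0.8)) and the fractions sum to 1, blend VBI directly: visc = exp(exp(VBI_blend)) - 0.8
VBI_1 = ln(ln(39.5 + 0.8)) = 1.30735
VBI_2 = ln(ln(544 + 0.8)) = 1.84062
VBI_blend = 0.57 * 1.30735 + 0.43 * 1.84062 = 1.53666
visc_blend = exp(exp(1.53666)) - 0.8 = 103.7

103.7 cSt


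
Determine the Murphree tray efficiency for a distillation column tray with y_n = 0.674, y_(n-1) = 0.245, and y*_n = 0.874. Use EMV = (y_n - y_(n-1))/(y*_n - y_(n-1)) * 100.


Murphree vapor efficiency: EMV = (y_n - y_(n-1)) / (y*_n - y_(n-1)) * 100
EMV = (0.674 - 0.245) / (0.874 - 0.245) * 100 = 0.429 / 0.629 * 100 = 68.20

68.20 %


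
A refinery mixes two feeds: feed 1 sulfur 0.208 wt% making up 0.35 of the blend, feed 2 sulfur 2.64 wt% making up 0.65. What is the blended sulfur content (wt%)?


Linear sulfur blending: S_blend = x1*S1 + x2*S2
Contribution 1: 0.35 * 0.208 = 0.0728 wt%
Contribution 2: 0.65 * 2.64 = 1.716 wt%
S_blend = 0.0728 + 1.716 = 1.7888

1.7888 wt%


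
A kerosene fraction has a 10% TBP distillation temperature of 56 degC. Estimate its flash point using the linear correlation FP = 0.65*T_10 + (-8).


FP = 0.65 * 56 + (-8) = 28.4

28.4 degC


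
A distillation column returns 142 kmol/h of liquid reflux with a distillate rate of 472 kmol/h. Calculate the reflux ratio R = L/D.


Reflux ratio definition: R = L / D (liquid returned / distillate withdrawn)
L = 142 kmol/h, D = 472 kmol/h
R = 142 / 472 = 0.3008

0.3008


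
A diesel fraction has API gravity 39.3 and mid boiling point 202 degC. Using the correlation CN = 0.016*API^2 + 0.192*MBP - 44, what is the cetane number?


CN = 0.016 * 39.3^2 + 0.192 * 202 - 44
CN = 24.71184 + 38.784 - 44 = 19.49584

19.49584


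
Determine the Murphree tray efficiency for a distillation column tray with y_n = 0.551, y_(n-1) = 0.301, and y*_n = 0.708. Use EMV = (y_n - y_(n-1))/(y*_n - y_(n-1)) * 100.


Murphree vapor efficiency: EMV = (y_n - y_(n-1)) / (y*_n - y_(n-1)) * 100
EMV = (0.551 - 0.301) / (0.708 - 0.301) * 100 = 0.25 / 0.407 * 100 = 61.43

61.43 %


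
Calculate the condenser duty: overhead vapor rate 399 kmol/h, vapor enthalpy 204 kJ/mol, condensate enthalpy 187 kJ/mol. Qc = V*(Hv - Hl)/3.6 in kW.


Qc = 399 * (204 - 187) / 3.6 = 399 * 17 / 3.6 = 1884

1884 kW


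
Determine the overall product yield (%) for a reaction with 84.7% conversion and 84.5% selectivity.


Overall yield = conversion (%) * selectivity (%) / 100
Conversion = 84.7%, Selectivity = 84.5%
Y = 84.7 * 84.5 / 100
= 71.5715 %

71.5715 %


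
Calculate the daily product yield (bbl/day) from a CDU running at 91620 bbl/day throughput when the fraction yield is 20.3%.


Crude throughput = 91620 bbl/day
Fraction yield = 20.3%
yield = throughput * fraction / 100
yield = 91620 * 20.3 / 100 = 18598.86

18598.86 bbl/day


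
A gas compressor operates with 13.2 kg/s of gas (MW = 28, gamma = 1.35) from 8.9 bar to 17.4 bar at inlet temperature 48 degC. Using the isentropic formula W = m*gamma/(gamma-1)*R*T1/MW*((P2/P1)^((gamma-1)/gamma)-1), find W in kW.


Isentropic work: W = m*(gamma/(gamma-1))*(R*T1/MW)*((P2/P1)^((gamma-1)/gamma) - 1)
T1 = 48 + 273.15 = 321.15 K
Pressure ratio = 17.4 / 8.9 = 1.95506
Exponent = (1.35 - 1)/1.35 = 0.259259
(P2/P1)^exp - 1 = 1.95506^0.259259 - 1 = 0.189833
W = 13.2 * 1.35 / 0.35 * 8.314 * 321.15 / 28 * 0.189833 = 921.7

921.7 kW


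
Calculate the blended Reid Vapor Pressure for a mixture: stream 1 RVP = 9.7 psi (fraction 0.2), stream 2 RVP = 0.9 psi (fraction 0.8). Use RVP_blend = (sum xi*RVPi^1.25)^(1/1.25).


Chevron index: RVP_blend = (sum xi*RVPi^1.25)^(1/1.25)
RVP^1.25 terms: 0.2 * 9.7^1.25 + 0.8 * 0.9^1.25 = 4.12497
RVP_blend = 4.12497^(1/1.25) = 3.107

3.107 psi


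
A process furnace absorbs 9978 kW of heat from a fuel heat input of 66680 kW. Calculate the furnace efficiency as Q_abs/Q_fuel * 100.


Furnace efficiency = Q_absorbed / Q_fuel * 100
= 9978 / 66680 * 100 = 14.96

14.96 %


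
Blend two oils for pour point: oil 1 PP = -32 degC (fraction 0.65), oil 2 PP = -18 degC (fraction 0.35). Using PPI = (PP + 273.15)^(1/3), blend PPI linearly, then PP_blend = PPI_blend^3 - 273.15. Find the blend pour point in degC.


PPI_1 = (-32 + 273.15)^(1/3) = 6.224375
PPI_2 = (-18 + 273.15)^(1/3) = 6.342569
PPI_blend = 0.65 * 6.224375 + 0.35 * 6.342569 = 6.265743
PP_blend = 6.265743^3 - 273.15 = 245.9902 - 273.15 = -27.16

-27.16 degC


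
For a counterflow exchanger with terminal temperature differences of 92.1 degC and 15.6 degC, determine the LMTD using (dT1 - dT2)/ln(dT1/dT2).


LMTD = (dT1 - dT2) / ln(dT1/dT2)
= (92.1 - 15.6) / ln(92.1 / 15.6) = 76.5 / 1.7756 = 43.08

43.08 degC


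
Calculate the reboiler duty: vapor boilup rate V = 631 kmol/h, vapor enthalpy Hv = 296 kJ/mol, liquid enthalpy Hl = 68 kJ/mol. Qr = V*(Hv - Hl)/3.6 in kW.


Qr = 631 * (296 - 68) / 3.6 = 631 * 228 / 3.6 = 39960

39960 kW


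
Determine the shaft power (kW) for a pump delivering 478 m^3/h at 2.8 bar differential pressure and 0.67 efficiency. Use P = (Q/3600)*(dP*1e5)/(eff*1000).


Q = 478 / 3600 = 0.132778 m^3/s
P = 0.132778 * (2.8 * 1e5) / 0.67 / 1000 = 55.49

55.49 kW


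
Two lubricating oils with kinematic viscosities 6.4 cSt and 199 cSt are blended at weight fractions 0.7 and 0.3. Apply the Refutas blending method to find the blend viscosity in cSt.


Refutas method: VBN_i = 14.534*ln(ln(visc_i + 0.8)) + 10.975, blended linearly by mass fraction; since VBN is linear in VBI_i = ln(ln(visc_i + 0.8)) and the fractions sum to 1, blend VBI directly: visc = exp(exp(VBI_blend)) - 0.8
VBI_1 = ln(ln(6.4 + 0.8)) = 0.680103
VBI_2 = ln(ln(199 + 0.8)) = 1.6672
VBI_blend = 0.7 * 0.680103 + 0.3 * 1.6672 = 0.976232
visc_blend = exp(exp(0.976232)) - 0.8 = 13.42

13.42 cSt


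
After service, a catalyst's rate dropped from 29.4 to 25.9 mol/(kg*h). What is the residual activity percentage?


Activity (%) = (rate_used / rate_fresh) * 100
rate_used = 25.9, rate_fresh = 29.4
= (25.9 / 29.4) * 100
= 0.8810 * 100 = 88.10

88.10 %


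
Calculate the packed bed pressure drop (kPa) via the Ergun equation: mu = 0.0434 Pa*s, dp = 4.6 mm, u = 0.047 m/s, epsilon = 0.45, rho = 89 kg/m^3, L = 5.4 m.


dp = 4.6 mm = 0.0046 m
Viscous term = 150*0.0434*0.047*(1-0.45)^2 / (0.0046^2*0.45^3) = 48001.1
Inertial term = 1.75*89*0.047^2*(1-0.45) / (0.0046*0.45^3) = 451.431
dP/L = 48001.1 + 451.431 = 48452.5 Pa/m
dP = 48452.5 * 5.4 / 1000 = 261.6 kPa

261.6 kPa


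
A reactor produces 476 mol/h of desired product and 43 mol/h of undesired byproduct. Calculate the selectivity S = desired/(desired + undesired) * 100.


Selectivity = desired / (desired + undesired) * 100
Total products = 476 + 43 = 519 mol/h
S = 476 / 519 * 100
= 0.9171 * 100
= 91.71 %

91.71 %


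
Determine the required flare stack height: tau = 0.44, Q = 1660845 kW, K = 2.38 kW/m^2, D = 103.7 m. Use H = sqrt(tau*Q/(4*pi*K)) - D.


tau*Q/(4*pi*K) = 0.44 * 1660845 / (4 * pi * 2.38) = 24434
sqrt(24434) = 156.314
H = 156.314 - 103.7 = 52.61

52.61 m


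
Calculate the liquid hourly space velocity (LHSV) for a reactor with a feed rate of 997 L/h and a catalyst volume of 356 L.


LHSV = volumetric feed rate / catalyst volume
= 997 L/h / 356 L
= 2.801 h^-1

2.801 h^-1
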